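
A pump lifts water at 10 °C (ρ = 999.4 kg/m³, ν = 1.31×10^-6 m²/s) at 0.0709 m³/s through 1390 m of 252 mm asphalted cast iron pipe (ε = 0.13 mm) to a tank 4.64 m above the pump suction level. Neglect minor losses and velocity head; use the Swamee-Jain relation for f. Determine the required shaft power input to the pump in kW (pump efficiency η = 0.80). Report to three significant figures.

V = 4Q/(πD²) = 1.422 m/s; Re = 2.73×10^5; ε/D = 5.16×10^-4; f = 0.01854
h_f = f(L/D)V²/2g = 10.53 m
Total head H = z + h_f = 4.64 + 10.53 = 15.17 m
P_hyd = ρgQH = 999.4·9.81·0.0709·15.17 = 10.55 kW
P_shaft = P_hyd/η = 10.55/0.80 = 13.18 kW

P_shaft ≈ 13.2 kW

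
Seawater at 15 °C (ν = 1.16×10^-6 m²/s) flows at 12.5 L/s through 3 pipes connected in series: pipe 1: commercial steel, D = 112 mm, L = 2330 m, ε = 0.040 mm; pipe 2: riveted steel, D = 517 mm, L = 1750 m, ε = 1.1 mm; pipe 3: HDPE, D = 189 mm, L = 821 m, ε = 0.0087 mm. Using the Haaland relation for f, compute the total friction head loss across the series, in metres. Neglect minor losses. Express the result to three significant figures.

Pipe 1: V = 1.269 m/s, Re = 1.23×10^5, ε/D = 3.57×10^-4, f = 0.01891, h_1 = f(L/D)V²/2g = 32.28 m
Pipe 2: V = 0.05954 m/s, Re = 2.65×10^4, ε/D = 0.00213, f = 0.02852, h_2 = f(L/D)V²/2g = 0.01744 m
Pipe 3: V = 0.4456 m/s, Re = 7.26×10^4, ε/D = 4.60×10^-5, f = 0.01923, h_3 = f(L/D)V²/2g = 0.8453 m
Series → Q common, losses add: H = Σh = 33.14 m

H ≈ 33.1 m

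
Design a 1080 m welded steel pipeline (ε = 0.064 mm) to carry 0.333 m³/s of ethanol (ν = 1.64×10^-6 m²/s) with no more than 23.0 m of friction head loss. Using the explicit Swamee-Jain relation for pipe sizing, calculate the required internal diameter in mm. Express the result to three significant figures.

Swamee-Jain (Type III): D = 0.66·[ε^1.25·(LQ²/(gh_f))^4.75 + ν·Q^9.4·(L/(gh_f))^5.2]^0.04
LQ²/(gh_f) = 0.5308; L/(gh_f) = 4.787
Term 1 = ε^1.25·(…)^4.75 = 2.83×10^-7; Term 2 = ν·Q^9.4·(…)^5.2 = 1.83×10^-7
D = 0.66·(2.83×10^-7 + 1.83×10^-7)^0.04 = 0.3683 m = 368 mm
Check: V = 3.12 m/s, Re = 7.02×10^5, f = 0.01483, h_f = 21.6 m ≈ 23.0 m ✓

D ≈ 368 mm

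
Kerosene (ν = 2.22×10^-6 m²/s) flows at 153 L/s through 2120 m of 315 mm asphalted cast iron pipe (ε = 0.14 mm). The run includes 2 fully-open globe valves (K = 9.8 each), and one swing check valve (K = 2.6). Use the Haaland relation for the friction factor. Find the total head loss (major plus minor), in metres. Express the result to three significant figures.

V = 4Q/(πD²) = 1.963 m/s; V²/2g = 0.1965 m
Re = 2.79×10^5, ε/D = 4.44×10^-4 → f = 0.01784 (Haaland)
Major: h_f = f(L/D)·V²/2g = 0.01784·6730·0.1965 = 23.59 m
Minor: ΣK = 22.2; h_m = ΣK·V²/2g = 4.361 m
Total H_L = 23.59 + 4.361 = 27.95 m

H_L ≈ 27.9 m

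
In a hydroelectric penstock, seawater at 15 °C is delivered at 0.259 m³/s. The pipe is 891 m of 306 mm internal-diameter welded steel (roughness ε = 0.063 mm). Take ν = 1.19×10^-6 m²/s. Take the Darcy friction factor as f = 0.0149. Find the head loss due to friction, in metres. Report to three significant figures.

h_f ≈ 27.4 m

V = 4Q/(πD²) = 4·0.259/(π·0.306²) = 3.522 m/s
h_f = f(L/D)V²/(2g) = 0.01490·(891/0.306)·3.522²/(2·9.81) = 27.43 m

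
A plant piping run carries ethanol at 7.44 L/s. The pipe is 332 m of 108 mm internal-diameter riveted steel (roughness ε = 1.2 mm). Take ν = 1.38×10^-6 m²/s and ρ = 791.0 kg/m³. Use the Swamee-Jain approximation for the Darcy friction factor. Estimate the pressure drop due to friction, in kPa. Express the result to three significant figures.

V = 4Q/(πD²) = 4·0.00744/(π·0.108²) = 0.8121 m/s
Re = VD/ν = 0.8121·0.108/1.38×10^-6 = 6.36×10^4 → turbulent
ε/D = 1.2/108 = 0.0111
Swamee-Jain: f = 0.04050
h_f = f(L/D)V²/(2g) = 0.04050·(332/0.108)·0.8121²/(2·9.81) = 4.185 m
Δp = ρg·h_f = 791.0·9.81·4.185 = 32.47 kPa

Δp ≈ 32.5 kPa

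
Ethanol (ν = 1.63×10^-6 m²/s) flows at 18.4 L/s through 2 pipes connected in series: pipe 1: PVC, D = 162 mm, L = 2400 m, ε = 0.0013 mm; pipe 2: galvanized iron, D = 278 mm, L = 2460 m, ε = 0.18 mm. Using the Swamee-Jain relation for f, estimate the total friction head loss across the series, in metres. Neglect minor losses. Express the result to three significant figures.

H ≈ 12.0 m

Pipe 1: V = 0.8927 m/s, Re = 8.87×10^4, ε/D = 8.02×10^-6, f = 0.01836, h_1 = f(L/D)V²/2g = 11.05 m
Pipe 2: V = 0.3031 m/s, Re = 5.17×10^4, ε/D = 6.47×10^-4, f = 0.02299, h_2 = f(L/D)V²/2g = 0.9527 m
Series → Q common, losses add: H = Σh = 12.00 m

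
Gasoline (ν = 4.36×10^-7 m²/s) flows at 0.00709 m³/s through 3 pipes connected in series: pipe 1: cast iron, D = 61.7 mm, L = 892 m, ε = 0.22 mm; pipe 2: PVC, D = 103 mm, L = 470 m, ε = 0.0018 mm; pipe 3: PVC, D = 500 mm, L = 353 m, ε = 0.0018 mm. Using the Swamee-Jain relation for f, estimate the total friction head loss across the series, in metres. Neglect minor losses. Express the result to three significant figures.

Pipe 1: V = 2.371 m/s, Re = 3.36×10^5, ε/D = 0.00357, f = 0.02798, h_1 = f(L/D)V²/2g = 115.9 m
Pipe 2: V = 0.8509 m/s, Re = 2.01×10^5, ε/D = 1.75×10^-5, f = 0.01568, h_2 = f(L/D)V²/2g = 2.640 m
Pipe 3: V = 0.03611 m/s, Re = 4.14×10^4, ε/D = 3.60×10^-6, f = 0.02168, h_3 = f(L/D)V²/2g = 0.001017 m
Series → Q common, losses add: H = Σh = 118.6 m

H ≈ 119 m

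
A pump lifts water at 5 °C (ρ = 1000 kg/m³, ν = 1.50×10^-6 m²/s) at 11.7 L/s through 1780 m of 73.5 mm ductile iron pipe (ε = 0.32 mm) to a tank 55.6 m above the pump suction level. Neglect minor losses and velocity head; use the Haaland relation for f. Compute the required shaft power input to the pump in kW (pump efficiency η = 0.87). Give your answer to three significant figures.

P_shaft ≈ 44.3 kW

V = 4Q/(πD²) = 2.758 m/s; Re = 1.35×10^5; ε/D = 0.00435; f = 0.02988
h_f = f(L/D)V²/2g = 280.5 m
Total head H = z + h_f = 55.6 + 280.5 = 336.1 m
P_hyd = ρgQH = 1000·9.81·0.0117·336.1 = 38.58 kW
P_shaft = P_hyd/η = 38.58/0.87 = 44.34 kW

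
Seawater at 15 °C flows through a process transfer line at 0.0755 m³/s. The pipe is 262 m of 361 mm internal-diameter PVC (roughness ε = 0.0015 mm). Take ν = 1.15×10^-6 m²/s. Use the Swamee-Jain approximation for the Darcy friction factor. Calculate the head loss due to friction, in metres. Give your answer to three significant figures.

h_f ≈ 0.305 m

V = 4Q/(πD²) = 4·0.0755/(π·0.361²) = 0.7376 m/s
Re = VD/ν = 0.7376·0.361/1.15×10^-6 = 2.32×10^5 → turbulent
ε/D = 0.0015/361 = 4.16×10^-6
Swamee-Jain: f = 0.01514
h_f = f(L/D)V²/(2g) = 0.01514·(262/0.361)·0.7376²/(2·9.81) = 0.3047 m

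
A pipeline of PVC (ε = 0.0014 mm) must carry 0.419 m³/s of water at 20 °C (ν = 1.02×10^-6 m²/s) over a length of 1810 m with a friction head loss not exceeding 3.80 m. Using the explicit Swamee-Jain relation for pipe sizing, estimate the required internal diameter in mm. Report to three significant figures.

Swamee-Jain (Type III): D = 0.66·[ε^1.25·(LQ²/(gh_f))^4.75 + ν·Q^9.4·(L/(gh_f))^5.2]^0.04
LQ²/(gh_f) = 8.524; L/(gh_f) = 48.55
Term 1 = ε^1.25·(…)^4.75 = 0.00127; Term 2 = ν·Q^9.4·(…)^5.2 = 0.168
D = 0.66·(0.00127 + 0.168)^0.04 = 0.6148 m = 615 mm
Check: V = 1.41 m/s, Re = 8.51×10^5, f = 0.01198, h_f = 3.58 m ≈ 3.80 m ✓

D ≈ 615 mm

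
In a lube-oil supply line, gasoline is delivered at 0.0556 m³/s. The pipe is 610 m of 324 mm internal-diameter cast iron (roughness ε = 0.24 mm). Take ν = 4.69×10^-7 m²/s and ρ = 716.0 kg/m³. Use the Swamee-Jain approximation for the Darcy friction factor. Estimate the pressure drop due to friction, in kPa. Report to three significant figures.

V = 4Q/(πD²) = 4·0.0556/(π·0.324²) = 0.6744 m/s
Re = VD/ν = 0.6744·0.324/4.69×10^-7 = 4.66×10^5 → turbulent
ε/D = 0.24/324 = 7.41×10^-4
Swamee-Jain: f = 0.01919
h_f = f(L/D)V²/(2g) = 0.01919·(610/0.324)·0.6744²/(2·9.81) = 0.8373 m
Δp = ρg·h_f = 716.0·9.81·0.8373 = 5.881 kPa

Δp ≈ 5.88 kPa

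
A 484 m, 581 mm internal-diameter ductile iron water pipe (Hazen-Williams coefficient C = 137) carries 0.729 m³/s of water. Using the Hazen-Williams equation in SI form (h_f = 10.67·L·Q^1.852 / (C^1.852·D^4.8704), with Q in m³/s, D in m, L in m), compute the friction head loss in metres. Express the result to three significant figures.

h_f = 10.67·484·0.729^1.852 / (137^1.852·0.581^4.8704) = 4.468 m

h_f ≈ 4.47 m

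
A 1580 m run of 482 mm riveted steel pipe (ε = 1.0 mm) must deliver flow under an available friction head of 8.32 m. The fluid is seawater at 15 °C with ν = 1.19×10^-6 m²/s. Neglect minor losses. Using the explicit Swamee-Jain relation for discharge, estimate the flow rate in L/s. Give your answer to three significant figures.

Q ≈ 263 L/s

Swamee-Jain (Type II): Q = -0.965·√(gD⁵h_f/L)·ln[ε/(3.7D) + √(3.17ν²L/(gD³h_f))]
√(gD⁵h_f/L) = √(9.81·0.482⁵·8.32/1580) = 0.03666
ε/(3.7D) = 5.61×10^-4; √(3.17ν²L/(gD³h_f)) = 2.79×10^-5
Q = -0.965·0.03666·ln(5.886×10^-4) = 0.2631 m³/s
Check: V = 1.44 m/s, Re = 5.84×10^5, f = 0.02406, h_f = 8.36 m ≈ 8.32 m ✓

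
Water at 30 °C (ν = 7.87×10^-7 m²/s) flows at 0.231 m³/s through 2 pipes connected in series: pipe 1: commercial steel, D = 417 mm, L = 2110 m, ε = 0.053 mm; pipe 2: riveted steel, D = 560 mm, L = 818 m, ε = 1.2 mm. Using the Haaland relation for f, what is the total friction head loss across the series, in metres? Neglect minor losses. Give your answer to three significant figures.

Pipe 1: V = 1.691 m/s, Re = 8.96×10^5, ε/D = 1.27×10^-4, f = 0.01382, h_1 = f(L/D)V²/2g = 10.20 m
Pipe 2: V = 0.9379 m/s, Re = 6.67×10^5, ε/D = 0.00214, f = 0.02414, h_2 = f(L/D)V²/2g = 1.581 m
Series → Q common, losses add: H = Σh = 11.78 m

H ≈ 11.8 m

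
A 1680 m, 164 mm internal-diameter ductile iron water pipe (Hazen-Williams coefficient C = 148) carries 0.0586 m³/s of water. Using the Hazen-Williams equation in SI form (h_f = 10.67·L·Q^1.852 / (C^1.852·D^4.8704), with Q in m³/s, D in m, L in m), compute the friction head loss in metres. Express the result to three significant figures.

h_f = 10.67·1680·0.0586^1.852 / (148^1.852·0.164^4.8704) = 59.75 m

h_f ≈ 59.7 m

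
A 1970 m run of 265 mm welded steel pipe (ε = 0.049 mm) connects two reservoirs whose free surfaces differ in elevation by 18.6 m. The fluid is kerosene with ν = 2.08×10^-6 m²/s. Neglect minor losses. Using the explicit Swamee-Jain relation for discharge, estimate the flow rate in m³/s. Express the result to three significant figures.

Q ≈ 0.0943 m³/s

Swamee-Jain (Type II): Q = -0.965·√(gD⁵h_f/L)·ln[ε/(3.7D) + √(3.17ν²L/(gD³h_f))]
√(gD⁵h_f/L) = √(9.81·0.265⁵·18.6/1970) = 0.01100
ε/(3.7D) = 5.00×10^-5; √(3.17ν²L/(gD³h_f)) = 8.92×10^-5
Q = -0.965·0.01100·ln(1.392×10^-4) = 0.09428 m³/s
Check: V = 1.71 m/s, Re = 2.18×10^5, f = 0.01683, h_f = 18.6 m ≈ 18.6 m ✓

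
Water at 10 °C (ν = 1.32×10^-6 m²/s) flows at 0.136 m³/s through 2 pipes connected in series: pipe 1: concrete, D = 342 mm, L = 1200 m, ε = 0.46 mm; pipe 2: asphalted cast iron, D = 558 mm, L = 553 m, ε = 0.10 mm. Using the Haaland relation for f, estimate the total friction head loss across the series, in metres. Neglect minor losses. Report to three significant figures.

Pipe 1: V = 1.480 m/s, Re = 3.84×10^5, ε/D = 0.00135, f = 0.02172, h_1 = f(L/D)V²/2g = 8.515 m
Pipe 2: V = 0.5561 m/s, Re = 2.35×10^5, ε/D = 1.79×10^-4, f = 0.01638, h_2 = f(L/D)V²/2g = 0.2559 m
Series → Q common, losses add: H = Σh = 8.771 m

H ≈ 8.77 m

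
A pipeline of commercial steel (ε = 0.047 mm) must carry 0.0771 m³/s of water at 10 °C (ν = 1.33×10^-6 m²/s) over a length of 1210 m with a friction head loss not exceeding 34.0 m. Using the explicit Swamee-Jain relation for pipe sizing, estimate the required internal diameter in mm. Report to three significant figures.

D ≈ 198 mm

Swamee-Jain (Type III): D = 0.66·[ε^1.25·(LQ²/(gh_f))^4.75 + ν·Q^9.4·(L/(gh_f))^5.2]^0.04
LQ²/(gh_f) = 0.02156; L/(gh_f) = 3.628
Term 1 = ε^1.25·(…)^4.75 = 4.74×10^-14; Term 2 = ν·Q^9.4·(…)^5.2 = 3.73×10^-14
D = 0.66·(4.74×10^-14 + 3.73×10^-14)^0.04 = 0.1980 m = 198 mm
Check: V = 2.50 m/s, Re = 3.73×10^5, f = 0.01625, h_f = 31.7 m ≈ 34.0 m ✓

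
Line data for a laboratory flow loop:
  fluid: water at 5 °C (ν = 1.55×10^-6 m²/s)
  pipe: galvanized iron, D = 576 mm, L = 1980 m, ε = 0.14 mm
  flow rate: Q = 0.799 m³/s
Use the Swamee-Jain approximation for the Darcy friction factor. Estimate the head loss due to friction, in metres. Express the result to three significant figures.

h_f ≈ 24.9 m

V = 4Q/(πD²) = 4·0.799/(π·0.576²) = 3.066 m/s
Re = VD/ν = 3.066·0.576/1.55×10^-6 = 1.14×10^6 → turbulent
ε/D = 0.14/576 = 2.43×10^-4
Swamee-Jain: f = 0.01513
h_f = f(L/D)V²/(2g) = 0.01513·(1980/0.576)·3.066²/(2·9.81) = 24.92 m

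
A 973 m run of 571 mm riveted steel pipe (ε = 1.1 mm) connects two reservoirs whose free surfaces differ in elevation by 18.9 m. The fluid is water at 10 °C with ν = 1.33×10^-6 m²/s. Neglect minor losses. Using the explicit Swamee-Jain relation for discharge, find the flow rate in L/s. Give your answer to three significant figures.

Swamee-Jain (Type II): Q = -0.965·√(gD⁵h_f/L)·ln[ε/(3.7D) + √(3.17ν²L/(gD³h_f))]
√(gD⁵h_f/L) = √(9.81·0.571⁵·18.9/973) = 0.1075
ε/(3.7D) = 5.21×10^-4; √(3.17ν²L/(gD³h_f)) = 1.26×10^-5
Q = -0.965·0.1075·ln(5.332×10^-4) = 0.7822 m³/s
Check: V = 3.05 m/s, Re = 1.31×10^6, f = 0.02340, h_f = 19.0 m ≈ 18.9 m ✓

Q ≈ 782 L/s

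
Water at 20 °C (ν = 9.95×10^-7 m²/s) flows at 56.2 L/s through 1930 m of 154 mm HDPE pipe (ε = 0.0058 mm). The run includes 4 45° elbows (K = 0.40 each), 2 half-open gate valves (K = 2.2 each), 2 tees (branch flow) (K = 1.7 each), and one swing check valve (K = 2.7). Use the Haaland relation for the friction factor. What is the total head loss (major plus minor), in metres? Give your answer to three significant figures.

V = 4Q/(πD²) = 3.017 m/s; V²/2g = 0.4640 m
Re = 4.67×10^5, ε/D = 3.77×10^-5 → f = 0.01366 (Haaland)
Major: h_f = f(L/D)·V²/2g = 0.01366·12532·0.4640 = 79.44 m
Minor: ΣK = 12.1; h_m = ΣK·V²/2g = 5.614 m
Total H_L = 79.44 + 5.614 = 85.05 m

H_L ≈ 85.1 m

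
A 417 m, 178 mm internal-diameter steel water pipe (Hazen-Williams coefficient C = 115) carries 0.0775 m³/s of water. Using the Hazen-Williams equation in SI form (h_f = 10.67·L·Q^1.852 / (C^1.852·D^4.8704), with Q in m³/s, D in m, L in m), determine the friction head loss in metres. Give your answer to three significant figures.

h_f = 10.67·417·0.0775^1.852 / (115^1.852·0.178^4.8704) = 26.65 m

h_f ≈ 26.6 m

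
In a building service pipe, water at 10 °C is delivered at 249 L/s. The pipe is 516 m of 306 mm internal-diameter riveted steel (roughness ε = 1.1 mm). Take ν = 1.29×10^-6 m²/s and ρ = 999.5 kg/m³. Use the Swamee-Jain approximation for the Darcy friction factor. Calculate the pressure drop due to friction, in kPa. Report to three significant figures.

Δp ≈ 268 kPa

V = 4Q/(πD²) = 4·0.249/(π·0.306²) = 3.386 m/s
Re = VD/ν = 3.386·0.306/1.29×10^-6 = 8.03×10^5 → turbulent
ε/D = 1.1/306 = 0.00359
Swamee-Jain: f = 0.02777
h_f = f(L/D)V²/(2g) = 0.02777·(516/0.306)·3.386²/(2·9.81) = 27.36 m
Δp = ρg·h_f = 999.5·9.81·27.36 = 268.3 kPa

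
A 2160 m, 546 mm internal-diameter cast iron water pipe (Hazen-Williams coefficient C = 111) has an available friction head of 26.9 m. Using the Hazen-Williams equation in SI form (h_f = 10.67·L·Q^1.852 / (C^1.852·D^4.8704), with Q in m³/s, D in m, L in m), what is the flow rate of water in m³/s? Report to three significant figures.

Rearranging: Q = [h_f·C^1.852·D^4.8704 / (10.67·L)]^(1/1.852)
Q = [26.9·111^1.852·0.546^4.8704 / (10.67·2160)]^0.540 = 0.5896 m³/s

Q ≈ 0.590 m³/s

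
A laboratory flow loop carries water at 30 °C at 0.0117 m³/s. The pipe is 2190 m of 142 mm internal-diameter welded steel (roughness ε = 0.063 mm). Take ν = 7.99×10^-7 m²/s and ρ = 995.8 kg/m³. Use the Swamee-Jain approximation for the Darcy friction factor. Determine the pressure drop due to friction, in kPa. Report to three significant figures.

V = 4Q/(πD²) = 4·0.0117/(π·0.142²) = 0.7388 m/s
Re = VD/ν = 0.7388·0.142/7.99×10^-7 = 1.31×10^5 → turbulent
ε/D = 0.063/142 = 4.44×10^-4
Swamee-Jain: f = 0.01949
h_f = f(L/D)V²/(2g) = 0.01949·(2190/0.142)·0.7388²/(2·9.81) = 8.361 m
Δp = ρg·h_f = 995.8·9.81·8.361 = 81.67 kPa

Δp ≈ 81.7 kPa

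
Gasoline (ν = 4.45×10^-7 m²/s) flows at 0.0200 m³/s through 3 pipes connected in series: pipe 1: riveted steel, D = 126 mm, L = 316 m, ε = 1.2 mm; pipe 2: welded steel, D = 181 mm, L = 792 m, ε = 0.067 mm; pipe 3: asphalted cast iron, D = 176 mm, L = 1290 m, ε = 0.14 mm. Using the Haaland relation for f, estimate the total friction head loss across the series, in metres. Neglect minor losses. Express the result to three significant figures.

Pipe 1: V = 1.604 m/s, Re = 4.54×10^5, ε/D = 0.00952, f = 0.03749, h_1 = f(L/D)V²/2g = 12.33 m
Pipe 2: V = 0.7773 m/s, Re = 3.16×10^5, ε/D = 3.70×10^-4, f = 0.01721, h_2 = f(L/D)V²/2g = 2.318 m
Pipe 3: V = 0.8221 m/s, Re = 3.25×10^5, ε/D = 7.95×10^-4, f = 0.01954, h_3 = f(L/D)V²/2g = 4.934 m
Series → Q common, losses add: H = Σh = 19.58 m

H ≈ 19.6 m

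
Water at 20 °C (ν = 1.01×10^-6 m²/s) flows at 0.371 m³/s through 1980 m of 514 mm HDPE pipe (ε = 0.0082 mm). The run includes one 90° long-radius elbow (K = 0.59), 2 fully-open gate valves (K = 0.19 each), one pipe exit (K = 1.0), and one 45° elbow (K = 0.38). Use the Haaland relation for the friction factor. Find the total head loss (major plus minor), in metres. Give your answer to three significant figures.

V = 4Q/(πD²) = 1.788 m/s; V²/2g = 0.1629 m
Re = 9.10×10^5, ε/D = 1.60×10^-5 → f = 0.01205 (Haaland)
Major: h_f = f(L/D)·V²/2g = 0.01205·3852·0.1629 = 7.563 m
Minor: ΣK = 2.35; h_m = ΣK·V²/2g = 0.3829 m
Total H_L = 7.563 + 0.3829 = 7.946 m

H_L ≈ 7.95 m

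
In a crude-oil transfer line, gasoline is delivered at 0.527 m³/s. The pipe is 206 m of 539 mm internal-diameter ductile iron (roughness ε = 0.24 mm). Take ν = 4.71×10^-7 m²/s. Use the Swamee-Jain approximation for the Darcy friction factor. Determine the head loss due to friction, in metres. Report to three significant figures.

V = 4Q/(πD²) = 4·0.527/(π·0.539²) = 2.310 m/s
Re = VD/ν = 2.310·0.539/4.71×10^-7 = 2.64×10^6 → turbulent
ε/D = 0.24/539 = 4.45×10^-4
Swamee-Jain: f = 0.01655
h_f = f(L/D)V²/(2g) = 0.01655·(206/0.539)·2.310²/(2·9.81) = 1.720 m

h_f ≈ 1.72 m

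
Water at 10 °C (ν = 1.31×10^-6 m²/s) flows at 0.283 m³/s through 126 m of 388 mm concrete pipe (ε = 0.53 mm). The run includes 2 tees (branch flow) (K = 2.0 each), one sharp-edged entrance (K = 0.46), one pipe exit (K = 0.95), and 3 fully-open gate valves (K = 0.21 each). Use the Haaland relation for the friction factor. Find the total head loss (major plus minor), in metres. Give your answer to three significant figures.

V = 4Q/(πD²) = 2.393 m/s; V²/2g = 0.2920 m
Re = 7.09×10^5, ε/D = 0.00137 → f = 0.02156 (Haaland)
Major: h_f = f(L/D)·V²/2g = 0.02156·324.7·0.2920 = 2.044 m
Minor: ΣK = 6.04; h_m = ΣK·V²/2g = 1.764 m
Total H_L = 2.044 + 1.764 = 3.808 m

H_L ≈ 3.81 m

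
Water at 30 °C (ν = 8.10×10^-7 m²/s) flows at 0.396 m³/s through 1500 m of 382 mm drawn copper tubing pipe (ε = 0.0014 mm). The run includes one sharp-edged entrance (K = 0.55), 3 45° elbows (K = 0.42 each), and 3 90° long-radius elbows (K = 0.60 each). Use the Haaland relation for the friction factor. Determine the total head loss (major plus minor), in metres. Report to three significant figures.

H_L ≈ 27.9 m

V = 4Q/(πD²) = 3.455 m/s; V²/2g = 0.6085 m
Re = 1.63×10^6, ε/D = 3.66×10^-6 → f = 0.01078 (Haaland)
Major: h_f = f(L/D)·V²/2g = 0.01078·3927·0.6085 = 25.75 m
Minor: ΣK = 3.61; h_m = ΣK·V²/2g = 2.197 m
Total H_L = 25.75 + 2.197 = 27.95 m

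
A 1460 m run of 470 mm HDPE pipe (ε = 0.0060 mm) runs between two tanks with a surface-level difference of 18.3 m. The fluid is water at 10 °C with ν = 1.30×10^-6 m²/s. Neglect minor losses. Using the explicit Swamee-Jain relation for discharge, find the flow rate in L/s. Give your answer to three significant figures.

Q ≈ 545 L/s

Swamee-Jain (Type II): Q = -0.965·√(gD⁵h_f/L)·ln[ε/(3.7D) + √(3.17ν²L/(gD³h_f))]
√(gD⁵h_f/L) = √(9.81·0.470⁵·18.3/1460) = 0.05310
ε/(3.7D) = 3.45×10^-6; √(3.17ν²L/(gD³h_f)) = 2.05×10^-5
Q = -0.965·0.05310·ln(2.394×10^-5) = 0.5453 m³/s
Check: V = 3.14 m/s, Re = 1.14×10^6, f = 0.01170, h_f = 18.3 m ≈ 18.3 m ✓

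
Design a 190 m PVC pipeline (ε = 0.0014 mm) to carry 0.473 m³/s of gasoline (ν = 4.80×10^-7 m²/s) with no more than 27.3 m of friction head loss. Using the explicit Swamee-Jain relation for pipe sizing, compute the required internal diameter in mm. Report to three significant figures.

Swamee-Jain (Type III): D = 0.66·[ε^1.25·(LQ²/(gh_f))^4.75 + ν·Q^9.4·(L/(gh_f))^5.2]^0.04
LQ²/(gh_f) = 0.1587; L/(gh_f) = 0.7095
Term 1 = ε^1.25·(…)^4.75 = 7.69×10^-12; Term 2 = ν·Q^9.4·(…)^5.2 = 7.08×10^-11
D = 0.66·(7.69×10^-12 + 7.08×10^-11)^0.04 = 0.2602 m = 260 mm
Check: V = 8.89 m/s, Re = 4.82×10^6, f = 0.009408, h_f = 27.7 m ≈ 27.3 m ✓

D ≈ 260 mm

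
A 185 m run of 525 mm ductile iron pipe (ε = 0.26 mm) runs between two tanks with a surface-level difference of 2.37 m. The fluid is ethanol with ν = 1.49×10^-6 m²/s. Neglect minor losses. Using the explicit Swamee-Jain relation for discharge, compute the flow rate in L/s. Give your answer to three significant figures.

Swamee-Jain (Type II): Q = -0.965·√(gD⁵h_f/L)·ln[ε/(3.7D) + √(3.17ν²L/(gD³h_f))]
√(gD⁵h_f/L) = √(9.81·0.525⁵·2.37/185) = 0.07080
ε/(3.7D) = 1.34×10^-4; √(3.17ν²L/(gD³h_f)) = 1.97×10^-5
Q = -0.965·0.07080·ln(1.535×10^-4) = 0.6000 m³/s
Check: V = 2.77 m/s, Re = 9.77×10^5, f = 0.01728, h_f = 2.38 m ≈ 2.37 m ✓

Q ≈ 600 L/s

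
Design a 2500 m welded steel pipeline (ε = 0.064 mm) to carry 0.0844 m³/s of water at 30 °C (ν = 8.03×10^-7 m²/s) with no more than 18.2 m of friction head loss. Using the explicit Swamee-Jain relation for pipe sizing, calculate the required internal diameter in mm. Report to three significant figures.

Swamee-Jain (Type III): D = 0.66·[ε^1.25·(LQ²/(gh_f))^4.75 + ν·Q^9.4·(L/(gh_f))^5.2]^0.04
LQ²/(gh_f) = 0.09974; L/(gh_f) = 14.00
Term 1 = ε^1.25·(…)^4.75 = 1.01×10^-10; Term 2 = ν·Q^9.4·(…)^5.2 = 5.92×10^-11
D = 0.66·(1.01×10^-10 + 5.92×10^-11)^0.04 = 0.2677 m = 268 mm
Check: V = 1.50 m/s, Re = 5.00×10^5, f = 0.01587, h_f = 17.0 m ≈ 18.2 m ✓

D ≈ 268 mm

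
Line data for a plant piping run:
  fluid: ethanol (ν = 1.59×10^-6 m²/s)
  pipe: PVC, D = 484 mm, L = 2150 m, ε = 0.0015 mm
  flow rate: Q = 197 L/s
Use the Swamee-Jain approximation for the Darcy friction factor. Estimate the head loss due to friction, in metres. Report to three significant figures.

h_f ≈ 3.68 m

V = 4Q/(πD²) = 4·0.197/(π·0.484²) = 1.071 m/s
Re = VD/ν = 1.071·0.484/1.59×10^-6 = 3.26×10^5 → turbulent
ε/D = 0.0015/484 = 3.10×10^-6
Swamee-Jain: f = 0.01419
h_f = f(L/D)V²/(2g) = 0.01419·(2150/0.484)·1.071²/(2·9.81) = 3.684 m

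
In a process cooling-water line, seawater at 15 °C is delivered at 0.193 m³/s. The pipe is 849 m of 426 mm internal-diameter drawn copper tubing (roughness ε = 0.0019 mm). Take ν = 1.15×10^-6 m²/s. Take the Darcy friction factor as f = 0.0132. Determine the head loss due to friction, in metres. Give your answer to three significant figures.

V = 4Q/(πD²) = 4·0.193/(π·0.426²) = 1.354 m/s
h_f = f(L/D)V²/(2g) = 0.01320·(849/0.426)·1.354²/(2·9.81) = 2.458 m

h_f ≈ 2.46 m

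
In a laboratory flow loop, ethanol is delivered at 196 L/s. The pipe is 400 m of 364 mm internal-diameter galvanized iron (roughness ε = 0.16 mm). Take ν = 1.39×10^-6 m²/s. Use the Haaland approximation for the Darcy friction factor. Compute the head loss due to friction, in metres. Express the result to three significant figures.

V = 4Q/(πD²) = 4·0.196/(π·0.364²) = 1.883 m/s
Re = VD/ν = 1.883·0.364/1.39×10^-6 = 4.93×10^5 → turbulent
ε/D = 0.16/364 = 4.40×10^-4
Haaland: f = 0.01719
h_f = f(L/D)V²/(2g) = 0.01719·(400/0.364)·1.883²/(2·9.81) = 3.416 m

h_f ≈ 3.42 m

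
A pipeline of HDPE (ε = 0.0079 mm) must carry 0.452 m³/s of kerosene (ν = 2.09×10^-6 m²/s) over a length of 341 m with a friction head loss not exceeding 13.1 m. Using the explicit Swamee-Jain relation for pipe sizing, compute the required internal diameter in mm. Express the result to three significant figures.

Swamee-Jain (Type III): D = 0.66·[ε^1.25·(LQ²/(gh_f))^4.75 + ν·Q^9.4·(L/(gh_f))^5.2]^0.04
LQ²/(gh_f) = 0.5421; L/(gh_f) = 2.653
Term 1 = ε^1.25·(…)^4.75 = 2.29×10^-8; Term 2 = ν·Q^9.4·(…)^5.2 = 1.92×10^-7
D = 0.66·(2.29×10^-8 + 1.92×10^-7)^0.04 = 0.3571 m = 357 mm
Check: V = 4.51 m/s, Re = 7.71×10^5, f = 0.01258, h_f = 12.5 m ≈ 13.1 m ✓

D ≈ 357 mm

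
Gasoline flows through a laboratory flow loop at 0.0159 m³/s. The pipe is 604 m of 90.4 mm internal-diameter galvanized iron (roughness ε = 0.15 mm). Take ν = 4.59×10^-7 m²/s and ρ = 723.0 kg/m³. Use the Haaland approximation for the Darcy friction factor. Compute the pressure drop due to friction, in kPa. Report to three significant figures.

Δp ≈ 337 kPa

V = 4Q/(πD²) = 4·0.0159/(π·0.0904²) = 2.477 m/s
Re = VD/ν = 2.477·0.0904/4.59×10^-7 = 4.88×10^5 → turbulent
ε/D = 0.15/90.4 = 0.00166
Haaland: f = 0.02272
h_f = f(L/D)V²/(2g) = 0.02272·(604/0.0904)·2.477²/(2·9.81) = 47.48 m
Δp = ρg·h_f = 723.0·9.81·47.48 = 336.8 kPa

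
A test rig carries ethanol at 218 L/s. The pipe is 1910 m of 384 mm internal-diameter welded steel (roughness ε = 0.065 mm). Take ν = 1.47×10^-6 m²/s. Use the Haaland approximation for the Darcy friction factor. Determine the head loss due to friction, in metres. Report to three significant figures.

h_f ≈ 13.5 m

V = 4Q/(πD²) = 4·0.218/(π·0.384²) = 1.882 m/s
Re = VD/ν = 1.882·0.384/1.47×10^-6 = 4.92×10^5 → turbulent
ε/D = 0.065/384 = 1.69×10^-4
Haaland: f = 0.01502
h_f = f(L/D)V²/(2g) = 0.01502·(1910/0.384)·1.882²/(2·9.81) = 13.49 m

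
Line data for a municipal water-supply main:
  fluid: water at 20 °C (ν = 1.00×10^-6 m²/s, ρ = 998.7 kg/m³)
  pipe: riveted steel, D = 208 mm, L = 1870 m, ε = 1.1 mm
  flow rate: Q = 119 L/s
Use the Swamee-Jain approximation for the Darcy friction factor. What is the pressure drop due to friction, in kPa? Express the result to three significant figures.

Δp ≈ 1710 kPa

V = 4Q/(πD²) = 4·0.119/(π·0.208²) = 3.502 m/s
Re = VD/ν = 3.502·0.208/1.00×10^-6 = 7.28×10^5 → turbulent
ε/D = 1.1/208 = 0.00529
Swamee-Jain: f = 0.03109
h_f = f(L/D)V²/(2g) = 0.03109·(1870/0.208)·3.502²/(2·9.81) = 174.7 m
Δp = ρg·h_f = 998.7·9.81·174.7 = 1712 kPa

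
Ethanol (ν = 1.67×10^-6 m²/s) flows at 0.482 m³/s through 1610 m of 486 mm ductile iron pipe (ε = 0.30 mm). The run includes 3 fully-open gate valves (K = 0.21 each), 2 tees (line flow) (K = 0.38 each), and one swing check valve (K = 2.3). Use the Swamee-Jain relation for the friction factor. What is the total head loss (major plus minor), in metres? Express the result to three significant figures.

H_L ≈ 22.0 m

V = 4Q/(πD²) = 2.598 m/s; V²/2g = 0.3441 m
Re = 7.56×10^5, ε/D = 6.17×10^-4 → f = 0.01819 (Swamee-Jain)
Major: h_f = f(L/D)·V²/2g = 0.01819·3313·0.3441 = 20.73 m
Minor: ΣK = 3.69; h_m = ΣK·V²/2g = 1.270 m
Total H_L = 20.73 + 1.270 = 22.00 m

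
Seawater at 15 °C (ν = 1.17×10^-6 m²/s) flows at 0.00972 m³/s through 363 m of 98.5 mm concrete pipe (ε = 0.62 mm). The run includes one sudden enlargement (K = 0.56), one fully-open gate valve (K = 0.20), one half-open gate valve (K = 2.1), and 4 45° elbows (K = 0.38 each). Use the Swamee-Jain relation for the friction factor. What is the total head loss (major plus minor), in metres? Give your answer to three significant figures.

H_L ≈ 10.6 m

V = 4Q/(πD²) = 1.276 m/s; V²/2g = 0.08293 m
Re = 1.07×10^5, ε/D = 0.00629 → f = 0.03360 (Swamee-Jain)
Major: h_f = f(L/D)·V²/2g = 0.03360·3685·0.08293 = 10.27 m
Minor: ΣK = 4.38; h_m = ΣK·V²/2g = 0.3632 m
Total H_L = 10.27 + 0.3632 = 10.63 m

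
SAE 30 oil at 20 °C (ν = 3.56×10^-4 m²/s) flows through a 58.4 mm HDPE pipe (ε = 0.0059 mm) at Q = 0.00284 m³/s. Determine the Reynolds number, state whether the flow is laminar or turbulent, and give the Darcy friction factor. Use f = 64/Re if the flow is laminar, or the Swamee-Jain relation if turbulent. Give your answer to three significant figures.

Re ≈ 174; laminar; f = 64/Re ≈ 0.368

V = 4Q/(πD²) = 1.060 m/s
Re = VD/ν = 1.060·0.0584/3.56×10^-4 = 174
Re < 2300 → laminar → f = 64/Re = 0.3680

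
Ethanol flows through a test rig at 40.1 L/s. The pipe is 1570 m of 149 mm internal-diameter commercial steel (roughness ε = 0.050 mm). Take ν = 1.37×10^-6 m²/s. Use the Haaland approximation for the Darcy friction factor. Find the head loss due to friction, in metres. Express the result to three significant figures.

V = 4Q/(πD²) = 4·0.0401/(π·0.149²) = 2.300 m/s
Re = VD/ν = 2.300·0.149/1.37×10^-6 = 2.50×10^5 → turbulent
ε/D = 0.050/149 = 3.36×10^-4
Haaland: f = 0.01733
h_f = f(L/D)V²/(2g) = 0.01733·(1570/0.149)·2.300²/(2·9.81) = 49.21 m

h_f ≈ 49.2 m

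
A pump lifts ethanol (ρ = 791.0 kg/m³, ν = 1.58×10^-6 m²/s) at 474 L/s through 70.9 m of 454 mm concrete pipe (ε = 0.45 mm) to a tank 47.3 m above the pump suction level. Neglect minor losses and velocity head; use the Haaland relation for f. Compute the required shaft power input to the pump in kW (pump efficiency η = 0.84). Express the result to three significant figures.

P_shaft ≈ 213 kW

V = 4Q/(πD²) = 2.928 m/s; Re = 8.41×10^5; ε/D = 9.91×10^-4; f = 0.01995
h_f = f(L/D)V²/2g = 1.361 m
Total head H = z + h_f = 47.3 + 1.361 = 48.66 m
P_hyd = ρgQH = 791.0·9.81·0.474·48.66 = 179.0 kW
P_shaft = P_hyd/η = 179.0/0.84 = 213.1 kW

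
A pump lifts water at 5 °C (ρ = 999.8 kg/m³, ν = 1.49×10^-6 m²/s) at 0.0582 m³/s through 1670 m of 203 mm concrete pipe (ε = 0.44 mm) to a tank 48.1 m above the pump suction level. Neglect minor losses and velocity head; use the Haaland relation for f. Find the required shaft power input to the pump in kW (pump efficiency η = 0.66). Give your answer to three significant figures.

P_shaft ≈ 70.4 kW

V = 4Q/(πD²) = 1.798 m/s; Re = 2.45×10^5; ε/D = 0.00217; f = 0.02459
h_f = f(L/D)V²/2g = 33.34 m
Total head H = z + h_f = 48.1 + 33.34 = 81.44 m
P_hyd = ρgQH = 999.8·9.81·0.0582·81.44 = 46.49 kW
P_shaft = P_hyd/η = 46.49/0.66 = 70.44 kW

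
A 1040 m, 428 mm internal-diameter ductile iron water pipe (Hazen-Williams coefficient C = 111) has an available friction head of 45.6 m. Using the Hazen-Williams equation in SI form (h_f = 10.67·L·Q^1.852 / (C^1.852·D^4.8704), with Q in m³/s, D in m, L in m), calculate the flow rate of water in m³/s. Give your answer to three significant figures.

Q ≈ 0.613 m³/s

Rearranging: Q = [h_f·C^1.852·D^4.8704 / (10.67·L)]^(1/1.852)
Q = [45.6·111^1.852·0.428^4.8704 / (10.67·1040)]^0.540 = 0.6132 m³/s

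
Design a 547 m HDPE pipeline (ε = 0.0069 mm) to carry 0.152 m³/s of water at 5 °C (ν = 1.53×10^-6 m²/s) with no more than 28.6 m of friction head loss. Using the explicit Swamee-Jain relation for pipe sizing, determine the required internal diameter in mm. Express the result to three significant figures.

Swamee-Jain (Type III): D = 0.66·[ε^1.25·(LQ²/(gh_f))^4.75 + ν·Q^9.4·(L/(gh_f))^5.2]^0.04
LQ²/(gh_f) = 0.04504; L/(gh_f) = 1.950
Term 1 = ε^1.25·(…)^4.75 = 1.42×10^-13; Term 2 = ν·Q^9.4·(…)^5.2 = 1.00×10^-12
D = 0.66·(1.42×10^-13 + 1.00×10^-12)^0.04 = 0.2197 m = 220 mm
Check: V = 4.01 m/s, Re = 5.76×10^5, f = 0.01329, h_f = 27.1 m ≈ 28.6 m ✓

D ≈ 220 mm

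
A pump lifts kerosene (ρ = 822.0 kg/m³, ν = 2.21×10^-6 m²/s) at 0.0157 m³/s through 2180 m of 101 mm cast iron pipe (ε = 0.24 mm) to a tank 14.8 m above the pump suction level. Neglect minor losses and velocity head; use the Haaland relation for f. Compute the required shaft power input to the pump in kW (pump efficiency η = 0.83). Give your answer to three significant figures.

P_shaft ≈ 19.1 kW

V = 4Q/(πD²) = 1.960 m/s; Re = 8.96×10^4; ε/D = 0.00238; f = 0.02608
h_f = f(L/D)V²/2g = 110.2 m
Total head H = z + h_f = 14.8 + 110.2 = 125.0 m
P_hyd = ρgQH = 822.0·9.81·0.0157·125.0 = 15.82 kW
P_shaft = P_hyd/η = 15.82/0.83 = 19.06 kW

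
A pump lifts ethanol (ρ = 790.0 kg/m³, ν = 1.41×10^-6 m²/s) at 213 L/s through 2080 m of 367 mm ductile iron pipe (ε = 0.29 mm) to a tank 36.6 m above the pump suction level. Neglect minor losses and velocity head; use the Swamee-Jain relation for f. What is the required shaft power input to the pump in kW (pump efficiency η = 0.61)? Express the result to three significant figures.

P_shaft ≈ 160 kW

V = 4Q/(πD²) = 2.014 m/s; Re = 5.24×10^5; ε/D = 7.90×10^-4; f = 0.01935
h_f = f(L/D)V²/2g = 22.66 m
Total head H = z + h_f = 36.6 + 22.66 = 59.26 m
P_hyd = ρgQH = 790.0·9.81·0.213·59.26 = 97.83 kW
P_shaft = P_hyd/η = 97.83/0.61 = 160.4 kW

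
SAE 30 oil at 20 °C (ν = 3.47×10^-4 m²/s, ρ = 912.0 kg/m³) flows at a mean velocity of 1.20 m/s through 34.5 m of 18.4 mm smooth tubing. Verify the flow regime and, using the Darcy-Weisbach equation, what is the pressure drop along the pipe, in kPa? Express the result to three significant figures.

Δp ≈ 1240 kPa

Re = VD/ν = 1.20·0.01840/3.47×10^-4 = 63.6 → laminar (Re < 2300)
f = 64/Re = 1.006
h_f = f(L/D)V²/(2g) = 1.006·(34.5/0.01840)·1.20²/(2·9.81) = 138.4 m
Δp = ρg·h_f = 912.0·9.81·138.4 = 1238 kPa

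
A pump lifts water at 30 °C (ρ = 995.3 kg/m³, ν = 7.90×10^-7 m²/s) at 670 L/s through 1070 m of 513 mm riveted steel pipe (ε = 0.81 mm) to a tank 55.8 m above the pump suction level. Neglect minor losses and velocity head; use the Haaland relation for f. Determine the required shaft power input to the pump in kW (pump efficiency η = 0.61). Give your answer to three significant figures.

P_shaft ≈ 864 kW

V = 4Q/(πD²) = 3.242 m/s; Re = 2.10×10^6; ε/D = 0.00158; f = 0.02215
h_f = f(L/D)V²/2g = 24.74 m
Total head H = z + h_f = 55.8 + 24.74 = 80.54 m
P_hyd = ρgQH = 995.3·9.81·0.670·80.54 = 526.9 kW
P_shaft = P_hyd/η = 526.9/0.61 = 863.8 kW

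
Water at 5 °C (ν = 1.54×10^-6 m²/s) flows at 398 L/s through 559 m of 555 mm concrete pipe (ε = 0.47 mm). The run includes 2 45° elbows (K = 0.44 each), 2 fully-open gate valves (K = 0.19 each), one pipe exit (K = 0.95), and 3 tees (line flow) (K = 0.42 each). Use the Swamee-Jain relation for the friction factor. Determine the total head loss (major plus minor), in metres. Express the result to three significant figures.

H_L ≈ 3.19 m

V = 4Q/(πD²) = 1.645 m/s; V²/2g = 0.1379 m
Re = 5.93×10^5, ε/D = 8.47×10^-4 → f = 0.01955 (Swamee-Jain)
Major: h_f = f(L/D)·V²/2g = 0.01955·1007·0.1379 = 2.716 m
Minor: ΣK = 3.47; h_m = ΣK·V²/2g = 0.4787 m
Total H_L = 2.716 + 0.4787 = 3.195 m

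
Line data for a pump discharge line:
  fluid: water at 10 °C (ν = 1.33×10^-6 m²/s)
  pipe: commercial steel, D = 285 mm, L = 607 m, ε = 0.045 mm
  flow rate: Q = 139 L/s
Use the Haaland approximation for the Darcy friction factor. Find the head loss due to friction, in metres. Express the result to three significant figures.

h_f ≈ 7.72 m

V = 4Q/(πD²) = 4·0.139/(π·0.285²) = 2.179 m/s
Re = VD/ν = 2.179·0.285/1.33×10^-6 = 4.67×10^5 → turbulent
ε/D = 0.045/285 = 1.58×10^-4
Haaland: f = 0.01498
h_f = f(L/D)V²/(2g) = 0.01498·(607/0.285)·2.179²/(2·9.81) = 7.720 m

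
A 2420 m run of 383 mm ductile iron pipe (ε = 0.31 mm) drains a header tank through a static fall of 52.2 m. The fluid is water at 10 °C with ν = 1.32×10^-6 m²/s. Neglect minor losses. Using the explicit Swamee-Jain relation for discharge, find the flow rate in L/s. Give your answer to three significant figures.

Swamee-Jain (Type II): Q = -0.965·√(gD⁵h_f/L)·ln[ε/(3.7D) + √(3.17ν²L/(gD³h_f))]
√(gD⁵h_f/L) = √(9.81·0.383⁵·52.2/2420) = 0.04176
ε/(3.7D) = 2.19×10^-4; √(3.17ν²L/(gD³h_f)) = 2.16×10^-5
Q = -0.965·0.04176·ln(2.403×10^-4) = 0.3358 m³/s
Check: V = 2.91 m/s, Re = 8.46×10^5, f = 0.01918, h_f = 52.5 m ≈ 52.2 m ✓

Q ≈ 336 L/s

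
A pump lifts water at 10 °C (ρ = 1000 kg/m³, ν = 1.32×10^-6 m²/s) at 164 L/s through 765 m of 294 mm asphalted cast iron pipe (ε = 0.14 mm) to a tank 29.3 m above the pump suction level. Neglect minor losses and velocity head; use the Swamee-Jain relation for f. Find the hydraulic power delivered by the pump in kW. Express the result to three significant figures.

V = 4Q/(πD²) = 2.416 m/s; Re = 5.38×10^5; ε/D = 4.76×10^-4; f = 0.01756
h_f = f(L/D)V²/2g = 13.59 m
Total head H = z + h_f = 29.3 + 13.59 = 42.89 m
P_hyd = ρgQH = 1000·9.81·0.164·42.89 = 69.01 kW

P_hyd ≈ 69.0 kW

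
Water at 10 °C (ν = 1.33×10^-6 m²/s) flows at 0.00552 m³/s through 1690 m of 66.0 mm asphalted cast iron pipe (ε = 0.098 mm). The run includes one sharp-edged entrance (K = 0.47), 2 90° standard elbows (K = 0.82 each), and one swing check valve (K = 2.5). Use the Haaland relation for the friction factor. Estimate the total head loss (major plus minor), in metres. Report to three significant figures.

H_L ≈ 81.9 m

V = 4Q/(πD²) = 1.613 m/s; V²/2g = 0.1327 m
Re = 8.01×10^4, ε/D = 0.00148 → f = 0.02392 (Haaland)
Major: h_f = f(L/D)·V²/2g = 0.02392·25606·0.1327 = 81.28 m
Minor: ΣK = 4.61; h_m = ΣK·V²/2g = 0.6117 m
Total H_L = 81.28 + 0.6117 = 81.89 m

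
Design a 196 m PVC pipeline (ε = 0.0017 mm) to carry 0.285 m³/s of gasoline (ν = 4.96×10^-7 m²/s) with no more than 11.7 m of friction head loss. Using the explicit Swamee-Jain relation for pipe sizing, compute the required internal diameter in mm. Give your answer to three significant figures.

Swamee-Jain (Type III): D = 0.66·[ε^1.25·(LQ²/(gh_f))^4.75 + ν·Q^9.4·(L/(gh_f))^5.2]^0.04
LQ²/(gh_f) = 0.1387; L/(gh_f) = 1.708
Term 1 = ε^1.25·(…)^4.75 = 5.16×10^-12; Term 2 = ν·Q^9.4·(…)^5.2 = 6.02×10^-11
D = 0.66·(5.16×10^-12 + 6.02×10^-11)^0.04 = 0.2583 m = 258 mm
Check: V = 5.44 m/s, Re = 2.83×10^6, f = 0.01012, h_f = 11.6 m ≈ 11.7 m ✓

D ≈ 258 mm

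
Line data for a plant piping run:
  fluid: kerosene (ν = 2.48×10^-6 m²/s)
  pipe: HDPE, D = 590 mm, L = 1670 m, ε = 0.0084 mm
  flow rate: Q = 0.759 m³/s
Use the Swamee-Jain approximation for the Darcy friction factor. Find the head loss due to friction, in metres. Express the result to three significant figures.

h_f ≈ 14.2 m

V = 4Q/(πD²) = 4·0.759/(π·0.590²) = 2.776 m/s
Re = VD/ν = 2.776·0.590/2.48×10^-6 = 6.60×10^5 → turbulent
ε/D = 0.0084/590 = 1.42×10^-5
Swamee-Jain: f = 0.01273
h_f = f(L/D)V²/(2g) = 0.01273·(1670/0.590)·2.776²/(2·9.81) = 14.16 m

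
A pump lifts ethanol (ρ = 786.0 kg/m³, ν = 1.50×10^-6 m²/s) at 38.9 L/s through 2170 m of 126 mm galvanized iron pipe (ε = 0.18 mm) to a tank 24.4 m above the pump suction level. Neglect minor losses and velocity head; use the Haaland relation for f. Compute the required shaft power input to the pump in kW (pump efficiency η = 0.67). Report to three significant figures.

P_shaft ≈ 96.1 kW

V = 4Q/(πD²) = 3.120 m/s; Re = 2.62×10^5; ε/D = 0.00143; f = 0.02226
h_f = f(L/D)V²/2g = 190.2 m
Total head H = z + h_f = 24.4 + 190.2 = 214.6 m
P_hyd = ρgQH = 786.0·9.81·0.0389·214.6 = 64.36 kW
P_shaft = P_hyd/η = 64.36/0.67 = 96.06 kW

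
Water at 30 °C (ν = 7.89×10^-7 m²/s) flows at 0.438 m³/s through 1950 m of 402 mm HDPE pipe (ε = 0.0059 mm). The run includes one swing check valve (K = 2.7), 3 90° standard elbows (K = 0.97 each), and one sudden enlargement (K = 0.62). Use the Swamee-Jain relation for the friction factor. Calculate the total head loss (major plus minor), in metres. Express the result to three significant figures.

V = 4Q/(πD²) = 3.451 m/s; V²/2g = 0.6070 m
Re = 1.76×10^6, ε/D = 1.47×10^-5 → f = 0.01107 (Swamee-Jain)
Major: h_f = f(L/D)·V²/2g = 0.01107·4851·0.6070 = 32.60 m
Minor: ΣK = 6.23; h_m = ΣK·V²/2g = 3.781 m
Total H_L = 32.60 + 3.781 = 36.38 m

H_L ≈ 36.4 m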